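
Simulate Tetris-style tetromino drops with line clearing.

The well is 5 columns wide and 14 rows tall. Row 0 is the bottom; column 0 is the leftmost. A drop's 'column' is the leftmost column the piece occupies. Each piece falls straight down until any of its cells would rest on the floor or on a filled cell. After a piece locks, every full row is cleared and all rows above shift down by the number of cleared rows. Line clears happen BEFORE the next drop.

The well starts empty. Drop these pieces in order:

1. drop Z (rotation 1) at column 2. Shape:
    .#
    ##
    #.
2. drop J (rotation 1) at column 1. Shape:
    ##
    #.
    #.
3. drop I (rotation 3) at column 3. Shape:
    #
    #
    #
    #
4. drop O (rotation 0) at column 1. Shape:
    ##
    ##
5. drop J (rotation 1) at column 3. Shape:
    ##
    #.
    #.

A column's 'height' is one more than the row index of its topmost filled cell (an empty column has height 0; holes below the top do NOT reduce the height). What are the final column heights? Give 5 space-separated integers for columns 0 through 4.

Drop 1: Z rot1 at col 2 lands with bottom-row=0; cleared 0 line(s) (total 0); column heights now [0 0 2 3 0], max=3
Drop 2: J rot1 at col 1 lands with bottom-row=0; cleared 0 line(s) (total 0); column heights now [0 3 3 3 0], max=3
Drop 3: I rot3 at col 3 lands with bottom-row=3; cleared 0 line(s) (total 0); column heights now [0 3 3 7 0], max=7
Drop 4: O rot0 at col 1 lands with bottom-row=3; cleared 0 line(s) (total 0); column heights now [0 5 5 7 0], max=7
Drop 5: J rot1 at col 3 lands with bottom-row=7; cleared 0 line(s) (total 0); column heights now [0 5 5 10 10], max=10

Answer: 0 5 5 10 10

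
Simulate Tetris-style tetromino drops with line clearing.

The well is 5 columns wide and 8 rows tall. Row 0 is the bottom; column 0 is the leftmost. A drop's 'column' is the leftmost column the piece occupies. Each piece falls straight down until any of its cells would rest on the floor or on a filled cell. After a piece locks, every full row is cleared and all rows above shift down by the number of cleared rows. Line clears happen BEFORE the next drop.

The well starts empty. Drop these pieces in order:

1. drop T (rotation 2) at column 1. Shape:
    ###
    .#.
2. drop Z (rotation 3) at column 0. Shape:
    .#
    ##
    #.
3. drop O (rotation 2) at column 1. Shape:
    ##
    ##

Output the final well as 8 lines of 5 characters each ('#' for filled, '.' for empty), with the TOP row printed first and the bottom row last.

Drop 1: T rot2 at col 1 lands with bottom-row=0; cleared 0 line(s) (total 0); column heights now [0 2 2 2 0], max=2
Drop 2: Z rot3 at col 0 lands with bottom-row=1; cleared 0 line(s) (total 0); column heights now [3 4 2 2 0], max=4
Drop 3: O rot2 at col 1 lands with bottom-row=4; cleared 0 line(s) (total 0); column heights now [3 6 6 2 0], max=6

Answer: .....
.....
.##..
.##..
.#...
##...
####.
..#..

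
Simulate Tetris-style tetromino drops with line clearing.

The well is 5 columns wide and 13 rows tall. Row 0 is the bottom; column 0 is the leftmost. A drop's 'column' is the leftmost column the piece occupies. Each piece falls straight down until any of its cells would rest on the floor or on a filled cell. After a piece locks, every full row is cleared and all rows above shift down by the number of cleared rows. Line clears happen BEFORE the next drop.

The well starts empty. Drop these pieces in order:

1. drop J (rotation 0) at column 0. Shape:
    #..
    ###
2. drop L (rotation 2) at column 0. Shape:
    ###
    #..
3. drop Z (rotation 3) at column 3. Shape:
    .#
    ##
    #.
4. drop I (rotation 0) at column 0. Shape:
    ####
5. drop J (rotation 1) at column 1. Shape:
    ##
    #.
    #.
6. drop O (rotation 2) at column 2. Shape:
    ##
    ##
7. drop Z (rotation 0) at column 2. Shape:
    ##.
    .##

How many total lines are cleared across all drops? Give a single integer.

Drop 1: J rot0 at col 0 lands with bottom-row=0; cleared 0 line(s) (total 0); column heights now [2 1 1 0 0], max=2
Drop 2: L rot2 at col 0 lands with bottom-row=2; cleared 0 line(s) (total 0); column heights now [4 4 4 0 0], max=4
Drop 3: Z rot3 at col 3 lands with bottom-row=0; cleared 0 line(s) (total 0); column heights now [4 4 4 2 3], max=4
Drop 4: I rot0 at col 0 lands with bottom-row=4; cleared 0 line(s) (total 0); column heights now [5 5 5 5 3], max=5
Drop 5: J rot1 at col 1 lands with bottom-row=5; cleared 0 line(s) (total 0); column heights now [5 8 8 5 3], max=8
Drop 6: O rot2 at col 2 lands with bottom-row=8; cleared 0 line(s) (total 0); column heights now [5 8 10 10 3], max=10
Drop 7: Z rot0 at col 2 lands with bottom-row=10; cleared 0 line(s) (total 0); column heights now [5 8 12 12 11], max=12

Answer: 0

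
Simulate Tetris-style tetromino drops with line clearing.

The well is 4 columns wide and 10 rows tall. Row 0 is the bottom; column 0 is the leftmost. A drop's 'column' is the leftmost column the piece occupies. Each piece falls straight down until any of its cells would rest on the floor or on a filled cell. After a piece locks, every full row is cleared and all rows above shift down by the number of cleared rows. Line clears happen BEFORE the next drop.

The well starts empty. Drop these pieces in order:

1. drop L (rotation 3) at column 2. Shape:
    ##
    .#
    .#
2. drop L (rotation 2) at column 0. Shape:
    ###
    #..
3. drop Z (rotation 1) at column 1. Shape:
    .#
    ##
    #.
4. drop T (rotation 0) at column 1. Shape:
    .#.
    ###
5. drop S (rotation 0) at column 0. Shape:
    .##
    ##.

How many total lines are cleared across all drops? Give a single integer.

Answer: 0

Derivation:
Drop 1: L rot3 at col 2 lands with bottom-row=0; cleared 0 line(s) (total 0); column heights now [0 0 3 3], max=3
Drop 2: L rot2 at col 0 lands with bottom-row=2; cleared 0 line(s) (total 0); column heights now [4 4 4 3], max=4
Drop 3: Z rot1 at col 1 lands with bottom-row=4; cleared 0 line(s) (total 0); column heights now [4 6 7 3], max=7
Drop 4: T rot0 at col 1 lands with bottom-row=7; cleared 0 line(s) (total 0); column heights now [4 8 9 8], max=9
Drop 5: S rot0 at col 0 lands with bottom-row=8; cleared 0 line(s) (total 0); column heights now [9 10 10 8], max=10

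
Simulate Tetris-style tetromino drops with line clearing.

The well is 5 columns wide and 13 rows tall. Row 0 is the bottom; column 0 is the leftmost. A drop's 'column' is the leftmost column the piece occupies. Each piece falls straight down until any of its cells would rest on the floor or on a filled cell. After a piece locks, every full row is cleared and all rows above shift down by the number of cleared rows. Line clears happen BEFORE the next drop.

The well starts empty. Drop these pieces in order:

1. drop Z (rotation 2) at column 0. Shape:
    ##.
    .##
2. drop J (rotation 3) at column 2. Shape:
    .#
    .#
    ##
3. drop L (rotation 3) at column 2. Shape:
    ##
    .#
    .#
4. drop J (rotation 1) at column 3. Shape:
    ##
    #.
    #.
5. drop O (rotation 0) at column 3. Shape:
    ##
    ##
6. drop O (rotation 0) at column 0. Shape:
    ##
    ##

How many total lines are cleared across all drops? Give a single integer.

Answer: 0

Derivation:
Drop 1: Z rot2 at col 0 lands with bottom-row=0; cleared 0 line(s) (total 0); column heights now [2 2 1 0 0], max=2
Drop 2: J rot3 at col 2 lands with bottom-row=1; cleared 0 line(s) (total 0); column heights now [2 2 2 4 0], max=4
Drop 3: L rot3 at col 2 lands with bottom-row=4; cleared 0 line(s) (total 0); column heights now [2 2 7 7 0], max=7
Drop 4: J rot1 at col 3 lands with bottom-row=7; cleared 0 line(s) (total 0); column heights now [2 2 7 10 10], max=10
Drop 5: O rot0 at col 3 lands with bottom-row=10; cleared 0 line(s) (total 0); column heights now [2 2 7 12 12], max=12
Drop 6: O rot0 at col 0 lands with bottom-row=2; cleared 0 line(s) (total 0); column heights now [4 4 7 12 12], max=12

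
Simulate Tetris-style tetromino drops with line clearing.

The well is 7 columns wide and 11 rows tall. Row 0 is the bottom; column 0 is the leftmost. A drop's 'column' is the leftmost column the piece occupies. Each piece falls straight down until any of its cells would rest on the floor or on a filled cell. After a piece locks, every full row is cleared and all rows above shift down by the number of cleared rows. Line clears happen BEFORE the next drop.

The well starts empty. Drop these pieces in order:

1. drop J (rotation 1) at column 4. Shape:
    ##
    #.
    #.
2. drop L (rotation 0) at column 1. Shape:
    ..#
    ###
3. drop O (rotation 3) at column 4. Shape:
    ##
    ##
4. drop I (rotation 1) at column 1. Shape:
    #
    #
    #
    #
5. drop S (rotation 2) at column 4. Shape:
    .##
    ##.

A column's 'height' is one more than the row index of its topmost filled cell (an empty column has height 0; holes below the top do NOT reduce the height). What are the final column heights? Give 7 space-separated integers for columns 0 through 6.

Answer: 0 5 1 2 6 7 7

Derivation:
Drop 1: J rot1 at col 4 lands with bottom-row=0; cleared 0 line(s) (total 0); column heights now [0 0 0 0 3 3 0], max=3
Drop 2: L rot0 at col 1 lands with bottom-row=0; cleared 0 line(s) (total 0); column heights now [0 1 1 2 3 3 0], max=3
Drop 3: O rot3 at col 4 lands with bottom-row=3; cleared 0 line(s) (total 0); column heights now [0 1 1 2 5 5 0], max=5
Drop 4: I rot1 at col 1 lands with bottom-row=1; cleared 0 line(s) (total 0); column heights now [0 5 1 2 5 5 0], max=5
Drop 5: S rot2 at col 4 lands with bottom-row=5; cleared 0 line(s) (total 0); column heights now [0 5 1 2 6 7 7], max=7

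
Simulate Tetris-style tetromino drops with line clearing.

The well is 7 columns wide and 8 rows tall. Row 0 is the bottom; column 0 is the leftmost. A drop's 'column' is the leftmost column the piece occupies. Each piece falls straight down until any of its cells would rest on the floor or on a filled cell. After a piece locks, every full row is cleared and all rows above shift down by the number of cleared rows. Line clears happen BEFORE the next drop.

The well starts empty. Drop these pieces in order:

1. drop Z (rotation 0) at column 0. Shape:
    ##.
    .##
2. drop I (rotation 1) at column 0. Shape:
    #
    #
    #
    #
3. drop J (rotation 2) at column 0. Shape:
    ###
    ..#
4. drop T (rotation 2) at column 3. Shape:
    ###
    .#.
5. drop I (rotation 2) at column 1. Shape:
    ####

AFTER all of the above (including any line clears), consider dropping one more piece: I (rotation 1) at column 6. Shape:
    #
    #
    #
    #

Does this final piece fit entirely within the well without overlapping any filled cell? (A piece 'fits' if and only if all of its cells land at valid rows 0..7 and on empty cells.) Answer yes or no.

Drop 1: Z rot0 at col 0 lands with bottom-row=0; cleared 0 line(s) (total 0); column heights now [2 2 1 0 0 0 0], max=2
Drop 2: I rot1 at col 0 lands with bottom-row=2; cleared 0 line(s) (total 0); column heights now [6 2 1 0 0 0 0], max=6
Drop 3: J rot2 at col 0 lands with bottom-row=5; cleared 0 line(s) (total 0); column heights now [7 7 7 0 0 0 0], max=7
Drop 4: T rot2 at col 3 lands with bottom-row=0; cleared 0 line(s) (total 0); column heights now [7 7 7 2 2 2 0], max=7
Drop 5: I rot2 at col 1 lands with bottom-row=7; cleared 0 line(s) (total 0); column heights now [7 8 8 8 8 2 0], max=8
Test piece I rot1 at col 6 (width 1): heights before test = [7 8 8 8 8 2 0]; fits = True

Answer: yes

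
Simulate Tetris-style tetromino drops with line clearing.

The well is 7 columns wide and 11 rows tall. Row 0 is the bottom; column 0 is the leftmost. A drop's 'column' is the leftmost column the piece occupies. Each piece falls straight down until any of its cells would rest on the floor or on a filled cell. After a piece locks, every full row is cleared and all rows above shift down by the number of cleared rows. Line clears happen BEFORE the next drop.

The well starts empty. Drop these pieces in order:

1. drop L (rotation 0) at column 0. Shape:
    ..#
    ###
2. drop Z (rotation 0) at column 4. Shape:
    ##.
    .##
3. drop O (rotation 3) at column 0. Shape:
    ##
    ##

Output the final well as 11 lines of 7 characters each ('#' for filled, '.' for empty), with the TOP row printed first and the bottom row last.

Drop 1: L rot0 at col 0 lands with bottom-row=0; cleared 0 line(s) (total 0); column heights now [1 1 2 0 0 0 0], max=2
Drop 2: Z rot0 at col 4 lands with bottom-row=0; cleared 0 line(s) (total 0); column heights now [1 1 2 0 2 2 1], max=2
Drop 3: O rot3 at col 0 lands with bottom-row=1; cleared 0 line(s) (total 0); column heights now [3 3 2 0 2 2 1], max=3

Answer: .......
.......
.......
.......
.......
.......
.......
.......
##.....
###.##.
###..##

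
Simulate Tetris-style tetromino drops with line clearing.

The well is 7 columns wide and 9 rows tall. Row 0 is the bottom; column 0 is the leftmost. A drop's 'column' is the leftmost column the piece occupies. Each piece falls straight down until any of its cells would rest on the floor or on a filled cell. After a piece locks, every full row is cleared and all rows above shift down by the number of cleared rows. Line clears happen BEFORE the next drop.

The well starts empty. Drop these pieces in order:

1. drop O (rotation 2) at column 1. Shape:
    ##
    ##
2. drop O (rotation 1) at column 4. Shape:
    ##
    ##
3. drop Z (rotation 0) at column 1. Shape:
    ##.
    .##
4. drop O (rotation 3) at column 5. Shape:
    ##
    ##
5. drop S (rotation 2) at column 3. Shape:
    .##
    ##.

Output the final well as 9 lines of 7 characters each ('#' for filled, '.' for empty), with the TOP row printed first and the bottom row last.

Answer: .......
.......
.......
.......
....##.
.######
..##.##
.##.##.
.##.##.

Derivation:
Drop 1: O rot2 at col 1 lands with bottom-row=0; cleared 0 line(s) (total 0); column heights now [0 2 2 0 0 0 0], max=2
Drop 2: O rot1 at col 4 lands with bottom-row=0; cleared 0 line(s) (total 0); column heights now [0 2 2 0 2 2 0], max=2
Drop 3: Z rot0 at col 1 lands with bottom-row=2; cleared 0 line(s) (total 0); column heights now [0 4 4 3 2 2 0], max=4
Drop 4: O rot3 at col 5 lands with bottom-row=2; cleared 0 line(s) (total 0); column heights now [0 4 4 3 2 4 4], max=4
Drop 5: S rot2 at col 3 lands with bottom-row=3; cleared 0 line(s) (total 0); column heights now [0 4 4 4 5 5 4], max=5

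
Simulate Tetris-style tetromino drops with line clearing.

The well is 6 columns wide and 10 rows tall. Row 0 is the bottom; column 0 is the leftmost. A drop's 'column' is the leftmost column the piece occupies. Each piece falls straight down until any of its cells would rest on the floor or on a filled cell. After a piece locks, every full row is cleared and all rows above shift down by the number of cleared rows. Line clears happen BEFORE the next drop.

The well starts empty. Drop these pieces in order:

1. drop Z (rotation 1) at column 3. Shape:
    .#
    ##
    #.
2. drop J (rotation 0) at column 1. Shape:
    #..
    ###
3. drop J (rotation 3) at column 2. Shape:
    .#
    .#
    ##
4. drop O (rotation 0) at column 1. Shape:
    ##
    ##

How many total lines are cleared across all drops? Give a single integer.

Answer: 0

Derivation:
Drop 1: Z rot1 at col 3 lands with bottom-row=0; cleared 0 line(s) (total 0); column heights now [0 0 0 2 3 0], max=3
Drop 2: J rot0 at col 1 lands with bottom-row=2; cleared 0 line(s) (total 0); column heights now [0 4 3 3 3 0], max=4
Drop 3: J rot3 at col 2 lands with bottom-row=3; cleared 0 line(s) (total 0); column heights now [0 4 4 6 3 0], max=6
Drop 4: O rot0 at col 1 lands with bottom-row=4; cleared 0 line(s) (total 0); column heights now [0 6 6 6 3 0], max=6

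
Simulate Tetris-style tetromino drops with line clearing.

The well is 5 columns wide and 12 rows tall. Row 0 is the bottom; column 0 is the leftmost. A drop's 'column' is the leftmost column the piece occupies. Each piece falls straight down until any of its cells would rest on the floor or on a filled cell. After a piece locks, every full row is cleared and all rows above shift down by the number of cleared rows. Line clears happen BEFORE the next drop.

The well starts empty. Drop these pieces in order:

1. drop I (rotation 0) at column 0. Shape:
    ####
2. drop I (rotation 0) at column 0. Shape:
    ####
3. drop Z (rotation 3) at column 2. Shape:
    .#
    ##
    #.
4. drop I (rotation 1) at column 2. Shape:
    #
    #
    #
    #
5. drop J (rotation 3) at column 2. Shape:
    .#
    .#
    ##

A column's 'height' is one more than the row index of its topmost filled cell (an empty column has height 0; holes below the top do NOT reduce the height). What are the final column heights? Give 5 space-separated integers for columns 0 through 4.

Drop 1: I rot0 at col 0 lands with bottom-row=0; cleared 0 line(s) (total 0); column heights now [1 1 1 1 0], max=1
Drop 2: I rot0 at col 0 lands with bottom-row=1; cleared 0 line(s) (total 0); column heights now [2 2 2 2 0], max=2
Drop 3: Z rot3 at col 2 lands with bottom-row=2; cleared 0 line(s) (total 0); column heights now [2 2 4 5 0], max=5
Drop 4: I rot1 at col 2 lands with bottom-row=4; cleared 0 line(s) (total 0); column heights now [2 2 8 5 0], max=8
Drop 5: J rot3 at col 2 lands with bottom-row=8; cleared 0 line(s) (total 0); column heights now [2 2 9 11 0], max=11

Answer: 2 2 9 11 0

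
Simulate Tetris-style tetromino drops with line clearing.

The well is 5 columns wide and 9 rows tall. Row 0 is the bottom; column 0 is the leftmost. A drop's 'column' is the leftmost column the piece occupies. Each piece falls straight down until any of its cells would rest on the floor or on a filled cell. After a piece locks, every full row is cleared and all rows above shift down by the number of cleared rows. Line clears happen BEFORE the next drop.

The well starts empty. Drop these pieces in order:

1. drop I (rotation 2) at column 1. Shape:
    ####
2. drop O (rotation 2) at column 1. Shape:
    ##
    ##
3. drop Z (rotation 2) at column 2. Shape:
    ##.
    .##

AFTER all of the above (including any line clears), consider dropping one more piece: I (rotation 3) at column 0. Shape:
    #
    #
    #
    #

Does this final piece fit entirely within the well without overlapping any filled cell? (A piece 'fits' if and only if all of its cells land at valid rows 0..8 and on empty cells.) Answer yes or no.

Answer: yes

Derivation:
Drop 1: I rot2 at col 1 lands with bottom-row=0; cleared 0 line(s) (total 0); column heights now [0 1 1 1 1], max=1
Drop 2: O rot2 at col 1 lands with bottom-row=1; cleared 0 line(s) (total 0); column heights now [0 3 3 1 1], max=3
Drop 3: Z rot2 at col 2 lands with bottom-row=2; cleared 0 line(s) (total 0); column heights now [0 3 4 4 3], max=4
Test piece I rot3 at col 0 (width 1): heights before test = [0 3 4 4 3]; fits = True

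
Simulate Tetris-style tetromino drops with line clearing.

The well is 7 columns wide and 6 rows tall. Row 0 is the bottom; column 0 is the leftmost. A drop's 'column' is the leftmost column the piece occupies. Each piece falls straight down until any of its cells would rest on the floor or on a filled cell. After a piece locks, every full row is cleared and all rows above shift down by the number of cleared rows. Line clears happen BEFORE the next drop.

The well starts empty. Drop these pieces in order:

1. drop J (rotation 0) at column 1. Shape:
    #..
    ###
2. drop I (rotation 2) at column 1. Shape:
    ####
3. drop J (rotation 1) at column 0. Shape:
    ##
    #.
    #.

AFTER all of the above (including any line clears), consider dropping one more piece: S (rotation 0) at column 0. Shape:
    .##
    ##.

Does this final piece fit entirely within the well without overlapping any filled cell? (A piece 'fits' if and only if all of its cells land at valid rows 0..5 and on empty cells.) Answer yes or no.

Answer: yes

Derivation:
Drop 1: J rot0 at col 1 lands with bottom-row=0; cleared 0 line(s) (total 0); column heights now [0 2 1 1 0 0 0], max=2
Drop 2: I rot2 at col 1 lands with bottom-row=2; cleared 0 line(s) (total 0); column heights now [0 3 3 3 3 0 0], max=3
Drop 3: J rot1 at col 0 lands with bottom-row=1; cleared 0 line(s) (total 0); column heights now [4 4 3 3 3 0 0], max=4
Test piece S rot0 at col 0 (width 3): heights before test = [4 4 3 3 3 0 0]; fits = True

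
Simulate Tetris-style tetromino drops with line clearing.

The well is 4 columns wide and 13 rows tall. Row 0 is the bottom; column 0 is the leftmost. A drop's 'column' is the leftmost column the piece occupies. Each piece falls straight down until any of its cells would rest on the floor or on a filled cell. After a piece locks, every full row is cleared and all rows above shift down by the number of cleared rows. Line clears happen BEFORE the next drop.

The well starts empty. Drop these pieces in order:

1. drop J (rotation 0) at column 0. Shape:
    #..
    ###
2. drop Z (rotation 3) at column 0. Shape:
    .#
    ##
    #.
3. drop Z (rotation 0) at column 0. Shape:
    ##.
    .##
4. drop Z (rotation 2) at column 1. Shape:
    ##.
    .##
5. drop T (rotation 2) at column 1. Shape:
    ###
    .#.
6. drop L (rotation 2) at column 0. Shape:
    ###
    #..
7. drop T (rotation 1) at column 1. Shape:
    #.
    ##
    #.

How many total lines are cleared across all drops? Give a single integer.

Drop 1: J rot0 at col 0 lands with bottom-row=0; cleared 0 line(s) (total 0); column heights now [2 1 1 0], max=2
Drop 2: Z rot3 at col 0 lands with bottom-row=2; cleared 0 line(s) (total 0); column heights now [4 5 1 0], max=5
Drop 3: Z rot0 at col 0 lands with bottom-row=5; cleared 0 line(s) (total 0); column heights now [7 7 6 0], max=7
Drop 4: Z rot2 at col 1 lands with bottom-row=6; cleared 1 line(s) (total 1); column heights now [4 7 7 0], max=7
Drop 5: T rot2 at col 1 lands with bottom-row=7; cleared 0 line(s) (total 1); column heights now [4 9 9 9], max=9
Drop 6: L rot2 at col 0 lands with bottom-row=8; cleared 1 line(s) (total 2); column heights now [9 9 9 0], max=9
Drop 7: T rot1 at col 1 lands with bottom-row=9; cleared 0 line(s) (total 2); column heights now [9 12 11 0], max=12

Answer: 2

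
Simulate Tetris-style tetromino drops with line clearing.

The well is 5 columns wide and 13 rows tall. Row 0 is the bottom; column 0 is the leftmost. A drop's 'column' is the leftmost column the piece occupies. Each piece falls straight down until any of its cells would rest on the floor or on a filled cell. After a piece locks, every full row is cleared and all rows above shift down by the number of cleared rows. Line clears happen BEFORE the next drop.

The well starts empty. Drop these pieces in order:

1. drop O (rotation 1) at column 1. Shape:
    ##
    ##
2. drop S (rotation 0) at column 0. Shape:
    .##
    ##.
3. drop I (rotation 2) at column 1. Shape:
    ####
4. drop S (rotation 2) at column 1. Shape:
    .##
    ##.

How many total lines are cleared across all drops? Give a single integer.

Drop 1: O rot1 at col 1 lands with bottom-row=0; cleared 0 line(s) (total 0); column heights now [0 2 2 0 0], max=2
Drop 2: S rot0 at col 0 lands with bottom-row=2; cleared 0 line(s) (total 0); column heights now [3 4 4 0 0], max=4
Drop 3: I rot2 at col 1 lands with bottom-row=4; cleared 0 line(s) (total 0); column heights now [3 5 5 5 5], max=5
Drop 4: S rot2 at col 1 lands with bottom-row=5; cleared 0 line(s) (total 0); column heights now [3 6 7 7 5], max=7

Answer: 0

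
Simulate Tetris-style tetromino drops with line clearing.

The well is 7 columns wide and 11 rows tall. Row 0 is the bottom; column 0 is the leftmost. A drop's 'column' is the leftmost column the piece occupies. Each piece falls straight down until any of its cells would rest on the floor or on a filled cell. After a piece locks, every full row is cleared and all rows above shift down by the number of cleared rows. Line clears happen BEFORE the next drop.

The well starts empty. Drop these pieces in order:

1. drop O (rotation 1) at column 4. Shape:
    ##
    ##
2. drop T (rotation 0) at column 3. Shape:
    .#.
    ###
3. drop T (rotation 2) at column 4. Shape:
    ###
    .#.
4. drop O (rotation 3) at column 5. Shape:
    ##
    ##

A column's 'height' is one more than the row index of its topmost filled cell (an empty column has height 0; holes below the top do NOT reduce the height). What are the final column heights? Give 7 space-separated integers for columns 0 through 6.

Drop 1: O rot1 at col 4 lands with bottom-row=0; cleared 0 line(s) (total 0); column heights now [0 0 0 0 2 2 0], max=2
Drop 2: T rot0 at col 3 lands with bottom-row=2; cleared 0 line(s) (total 0); column heights now [0 0 0 3 4 3 0], max=4
Drop 3: T rot2 at col 4 lands with bottom-row=3; cleared 0 line(s) (total 0); column heights now [0 0 0 3 5 5 5], max=5
Drop 4: O rot3 at col 5 lands with bottom-row=5; cleared 0 line(s) (total 0); column heights now [0 0 0 3 5 7 7], max=7

Answer: 0 0 0 3 5 7 7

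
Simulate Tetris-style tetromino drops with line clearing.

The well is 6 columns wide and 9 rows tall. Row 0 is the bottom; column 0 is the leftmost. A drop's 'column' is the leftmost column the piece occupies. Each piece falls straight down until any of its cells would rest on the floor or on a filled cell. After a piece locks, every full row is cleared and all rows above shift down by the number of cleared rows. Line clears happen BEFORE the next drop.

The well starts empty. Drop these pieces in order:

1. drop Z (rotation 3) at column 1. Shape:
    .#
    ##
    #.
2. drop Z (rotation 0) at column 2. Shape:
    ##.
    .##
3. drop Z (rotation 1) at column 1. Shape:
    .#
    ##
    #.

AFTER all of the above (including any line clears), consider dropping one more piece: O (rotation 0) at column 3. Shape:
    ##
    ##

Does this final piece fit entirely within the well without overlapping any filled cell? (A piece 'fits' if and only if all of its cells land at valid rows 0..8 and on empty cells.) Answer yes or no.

Answer: yes

Derivation:
Drop 1: Z rot3 at col 1 lands with bottom-row=0; cleared 0 line(s) (total 0); column heights now [0 2 3 0 0 0], max=3
Drop 2: Z rot0 at col 2 lands with bottom-row=2; cleared 0 line(s) (total 0); column heights now [0 2 4 4 3 0], max=4
Drop 3: Z rot1 at col 1 lands with bottom-row=3; cleared 0 line(s) (total 0); column heights now [0 5 6 4 3 0], max=6
Test piece O rot0 at col 3 (width 2): heights before test = [0 5 6 4 3 0]; fits = True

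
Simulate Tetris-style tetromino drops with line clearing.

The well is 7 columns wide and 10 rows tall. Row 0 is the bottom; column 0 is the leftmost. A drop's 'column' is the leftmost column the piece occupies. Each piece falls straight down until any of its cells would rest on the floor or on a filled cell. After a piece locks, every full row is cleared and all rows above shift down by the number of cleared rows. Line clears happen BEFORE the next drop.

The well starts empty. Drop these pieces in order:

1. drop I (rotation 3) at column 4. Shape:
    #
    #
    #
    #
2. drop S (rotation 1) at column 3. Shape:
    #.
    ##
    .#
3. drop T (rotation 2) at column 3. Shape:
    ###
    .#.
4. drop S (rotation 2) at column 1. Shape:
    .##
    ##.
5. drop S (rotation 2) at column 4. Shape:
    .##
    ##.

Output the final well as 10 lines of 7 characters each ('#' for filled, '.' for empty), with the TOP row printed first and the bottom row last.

Answer: .....##
..####.
.#####.
...##..
...##..
....#..
....#..
....#..
....#..
....#..

Derivation:
Drop 1: I rot3 at col 4 lands with bottom-row=0; cleared 0 line(s) (total 0); column heights now [0 0 0 0 4 0 0], max=4
Drop 2: S rot1 at col 3 lands with bottom-row=4; cleared 0 line(s) (total 0); column heights now [0 0 0 7 6 0 0], max=7
Drop 3: T rot2 at col 3 lands with bottom-row=6; cleared 0 line(s) (total 0); column heights now [0 0 0 8 8 8 0], max=8
Drop 4: S rot2 at col 1 lands with bottom-row=7; cleared 0 line(s) (total 0); column heights now [0 8 9 9 8 8 0], max=9
Drop 5: S rot2 at col 4 lands with bottom-row=8; cleared 0 line(s) (total 0); column heights now [0 8 9 9 9 10 10], max=10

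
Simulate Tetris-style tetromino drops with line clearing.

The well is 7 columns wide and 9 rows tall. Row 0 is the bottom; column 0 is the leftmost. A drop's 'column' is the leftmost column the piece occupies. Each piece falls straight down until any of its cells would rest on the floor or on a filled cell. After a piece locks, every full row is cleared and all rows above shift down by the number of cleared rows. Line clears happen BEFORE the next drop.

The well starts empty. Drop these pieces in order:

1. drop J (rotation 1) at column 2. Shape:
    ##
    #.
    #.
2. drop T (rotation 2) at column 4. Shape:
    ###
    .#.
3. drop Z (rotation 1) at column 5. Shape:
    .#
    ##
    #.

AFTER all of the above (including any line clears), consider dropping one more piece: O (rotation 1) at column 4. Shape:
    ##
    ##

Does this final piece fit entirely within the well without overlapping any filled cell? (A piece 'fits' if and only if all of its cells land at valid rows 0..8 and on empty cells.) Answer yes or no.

Answer: yes

Derivation:
Drop 1: J rot1 at col 2 lands with bottom-row=0; cleared 0 line(s) (total 0); column heights now [0 0 3 3 0 0 0], max=3
Drop 2: T rot2 at col 4 lands with bottom-row=0; cleared 0 line(s) (total 0); column heights now [0 0 3 3 2 2 2], max=3
Drop 3: Z rot1 at col 5 lands with bottom-row=2; cleared 0 line(s) (total 0); column heights now [0 0 3 3 2 4 5], max=5
Test piece O rot1 at col 4 (width 2): heights before test = [0 0 3 3 2 4 5]; fits = True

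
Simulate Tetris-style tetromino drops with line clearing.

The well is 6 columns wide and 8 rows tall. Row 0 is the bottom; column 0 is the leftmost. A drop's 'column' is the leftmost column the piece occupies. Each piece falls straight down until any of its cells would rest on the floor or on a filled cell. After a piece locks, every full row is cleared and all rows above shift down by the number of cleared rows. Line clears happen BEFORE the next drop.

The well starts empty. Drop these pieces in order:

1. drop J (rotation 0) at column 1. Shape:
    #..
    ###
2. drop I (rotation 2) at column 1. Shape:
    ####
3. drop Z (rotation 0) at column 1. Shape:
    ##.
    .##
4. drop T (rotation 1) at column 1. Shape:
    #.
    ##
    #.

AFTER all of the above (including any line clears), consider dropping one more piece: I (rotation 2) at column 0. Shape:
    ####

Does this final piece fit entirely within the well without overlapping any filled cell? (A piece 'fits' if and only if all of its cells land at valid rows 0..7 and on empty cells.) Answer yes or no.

Drop 1: J rot0 at col 1 lands with bottom-row=0; cleared 0 line(s) (total 0); column heights now [0 2 1 1 0 0], max=2
Drop 2: I rot2 at col 1 lands with bottom-row=2; cleared 0 line(s) (total 0); column heights now [0 3 3 3 3 0], max=3
Drop 3: Z rot0 at col 1 lands with bottom-row=3; cleared 0 line(s) (total 0); column heights now [0 5 5 4 3 0], max=5
Drop 4: T rot1 at col 1 lands with bottom-row=5; cleared 0 line(s) (total 0); column heights now [0 8 7 4 3 0], max=8
Test piece I rot2 at col 0 (width 4): heights before test = [0 8 7 4 3 0]; fits = False

Answer: no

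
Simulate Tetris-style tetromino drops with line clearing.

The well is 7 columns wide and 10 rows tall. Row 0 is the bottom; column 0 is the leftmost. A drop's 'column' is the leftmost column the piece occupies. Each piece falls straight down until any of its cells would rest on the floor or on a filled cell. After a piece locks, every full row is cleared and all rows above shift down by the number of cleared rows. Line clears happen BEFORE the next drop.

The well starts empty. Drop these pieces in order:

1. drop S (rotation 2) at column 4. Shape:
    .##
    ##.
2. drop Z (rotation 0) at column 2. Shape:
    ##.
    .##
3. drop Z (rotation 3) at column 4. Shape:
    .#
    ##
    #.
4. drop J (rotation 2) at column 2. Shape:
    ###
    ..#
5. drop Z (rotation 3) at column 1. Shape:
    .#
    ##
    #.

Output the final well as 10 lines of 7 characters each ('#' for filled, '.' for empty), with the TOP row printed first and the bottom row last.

Drop 1: S rot2 at col 4 lands with bottom-row=0; cleared 0 line(s) (total 0); column heights now [0 0 0 0 1 2 2], max=2
Drop 2: Z rot0 at col 2 lands with bottom-row=1; cleared 0 line(s) (total 0); column heights now [0 0 3 3 2 2 2], max=3
Drop 3: Z rot3 at col 4 lands with bottom-row=2; cleared 0 line(s) (total 0); column heights now [0 0 3 3 4 5 2], max=5
Drop 4: J rot2 at col 2 lands with bottom-row=4; cleared 0 line(s) (total 0); column heights now [0 0 6 6 6 5 2], max=6
Drop 5: Z rot3 at col 1 lands with bottom-row=5; cleared 0 line(s) (total 0); column heights now [0 7 8 6 6 5 2], max=8

Answer: .......
.......
..#....
.##....
.####..
....##.
....##.
..###..
...####
....##.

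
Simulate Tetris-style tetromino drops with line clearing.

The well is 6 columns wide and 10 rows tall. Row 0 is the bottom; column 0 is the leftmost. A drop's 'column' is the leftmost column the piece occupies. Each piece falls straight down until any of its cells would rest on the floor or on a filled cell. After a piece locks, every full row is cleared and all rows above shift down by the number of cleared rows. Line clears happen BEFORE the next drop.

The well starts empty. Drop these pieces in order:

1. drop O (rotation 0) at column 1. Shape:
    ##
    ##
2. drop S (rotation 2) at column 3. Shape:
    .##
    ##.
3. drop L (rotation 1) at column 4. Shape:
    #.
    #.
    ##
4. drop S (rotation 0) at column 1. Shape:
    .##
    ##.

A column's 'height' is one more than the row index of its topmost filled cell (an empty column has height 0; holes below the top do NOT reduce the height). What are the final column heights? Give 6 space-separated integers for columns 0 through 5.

Drop 1: O rot0 at col 1 lands with bottom-row=0; cleared 0 line(s) (total 0); column heights now [0 2 2 0 0 0], max=2
Drop 2: S rot2 at col 3 lands with bottom-row=0; cleared 0 line(s) (total 0); column heights now [0 2 2 1 2 2], max=2
Drop 3: L rot1 at col 4 lands with bottom-row=2; cleared 0 line(s) (total 0); column heights now [0 2 2 1 5 3], max=5
Drop 4: S rot0 at col 1 lands with bottom-row=2; cleared 0 line(s) (total 0); column heights now [0 3 4 4 5 3], max=5

Answer: 0 3 4 4 5 3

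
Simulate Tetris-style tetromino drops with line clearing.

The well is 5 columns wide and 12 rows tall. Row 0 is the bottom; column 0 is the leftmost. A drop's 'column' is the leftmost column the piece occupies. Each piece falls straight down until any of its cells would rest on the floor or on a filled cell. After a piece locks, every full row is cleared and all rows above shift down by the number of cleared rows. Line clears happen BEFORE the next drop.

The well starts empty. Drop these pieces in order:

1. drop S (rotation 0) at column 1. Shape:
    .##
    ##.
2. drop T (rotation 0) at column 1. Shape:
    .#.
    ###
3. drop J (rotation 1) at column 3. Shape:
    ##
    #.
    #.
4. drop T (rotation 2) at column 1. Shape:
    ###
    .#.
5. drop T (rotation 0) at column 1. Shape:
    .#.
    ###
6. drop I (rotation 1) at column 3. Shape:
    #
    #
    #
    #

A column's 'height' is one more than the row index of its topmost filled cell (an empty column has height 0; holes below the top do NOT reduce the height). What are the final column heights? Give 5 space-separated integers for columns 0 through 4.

Drop 1: S rot0 at col 1 lands with bottom-row=0; cleared 0 line(s) (total 0); column heights now [0 1 2 2 0], max=2
Drop 2: T rot0 at col 1 lands with bottom-row=2; cleared 0 line(s) (total 0); column heights now [0 3 4 3 0], max=4
Drop 3: J rot1 at col 3 lands with bottom-row=3; cleared 0 line(s) (total 0); column heights now [0 3 4 6 6], max=6
Drop 4: T rot2 at col 1 lands with bottom-row=5; cleared 0 line(s) (total 0); column heights now [0 7 7 7 6], max=7
Drop 5: T rot0 at col 1 lands with bottom-row=7; cleared 0 line(s) (total 0); column heights now [0 8 9 8 6], max=9
Drop 6: I rot1 at col 3 lands with bottom-row=8; cleared 0 line(s) (total 0); column heights now [0 8 9 12 6], max=12

Answer: 0 8 9 12 6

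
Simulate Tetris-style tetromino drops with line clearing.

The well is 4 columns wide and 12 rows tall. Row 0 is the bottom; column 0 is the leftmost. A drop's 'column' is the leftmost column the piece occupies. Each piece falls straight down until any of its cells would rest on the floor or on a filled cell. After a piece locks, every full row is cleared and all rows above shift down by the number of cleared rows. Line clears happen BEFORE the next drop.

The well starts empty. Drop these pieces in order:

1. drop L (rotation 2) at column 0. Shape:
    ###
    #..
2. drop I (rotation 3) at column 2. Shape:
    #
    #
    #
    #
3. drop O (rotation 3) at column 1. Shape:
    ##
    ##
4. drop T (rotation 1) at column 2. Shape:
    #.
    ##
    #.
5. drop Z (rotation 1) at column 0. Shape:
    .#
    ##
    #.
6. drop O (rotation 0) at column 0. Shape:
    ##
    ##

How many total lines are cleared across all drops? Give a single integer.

Answer: 0

Derivation:
Drop 1: L rot2 at col 0 lands with bottom-row=0; cleared 0 line(s) (total 0); column heights now [2 2 2 0], max=2
Drop 2: I rot3 at col 2 lands with bottom-row=2; cleared 0 line(s) (total 0); column heights now [2 2 6 0], max=6
Drop 3: O rot3 at col 1 lands with bottom-row=6; cleared 0 line(s) (total 0); column heights now [2 8 8 0], max=8
Drop 4: T rot1 at col 2 lands with bottom-row=8; cleared 0 line(s) (total 0); column heights now [2 8 11 10], max=11
Drop 5: Z rot1 at col 0 lands with bottom-row=7; cleared 0 line(s) (total 0); column heights now [9 10 11 10], max=11
Drop 6: O rot0 at col 0 lands with bottom-row=10; cleared 0 line(s) (total 0); column heights now [12 12 11 10], max=12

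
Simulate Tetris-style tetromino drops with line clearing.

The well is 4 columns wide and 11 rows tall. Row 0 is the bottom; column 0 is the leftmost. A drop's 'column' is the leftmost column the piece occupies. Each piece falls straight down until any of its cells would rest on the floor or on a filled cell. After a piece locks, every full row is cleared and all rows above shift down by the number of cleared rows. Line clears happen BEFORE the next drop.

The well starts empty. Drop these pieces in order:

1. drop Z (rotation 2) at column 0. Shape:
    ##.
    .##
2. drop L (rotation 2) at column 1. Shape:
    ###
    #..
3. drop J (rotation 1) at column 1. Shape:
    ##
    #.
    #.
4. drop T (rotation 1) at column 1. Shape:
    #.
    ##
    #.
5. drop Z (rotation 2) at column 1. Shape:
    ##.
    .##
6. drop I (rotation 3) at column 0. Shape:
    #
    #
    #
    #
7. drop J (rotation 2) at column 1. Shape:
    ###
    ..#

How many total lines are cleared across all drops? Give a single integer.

Drop 1: Z rot2 at col 0 lands with bottom-row=0; cleared 0 line(s) (total 0); column heights now [2 2 1 0], max=2
Drop 2: L rot2 at col 1 lands with bottom-row=2; cleared 0 line(s) (total 0); column heights now [2 4 4 4], max=4
Drop 3: J rot1 at col 1 lands with bottom-row=4; cleared 0 line(s) (total 0); column heights now [2 7 7 4], max=7
Drop 4: T rot1 at col 1 lands with bottom-row=7; cleared 0 line(s) (total 0); column heights now [2 10 9 4], max=10
Drop 5: Z rot2 at col 1 lands with bottom-row=9; cleared 0 line(s) (total 0); column heights now [2 11 11 10], max=11
Drop 6: I rot3 at col 0 lands with bottom-row=2; cleared 1 line(s) (total 1); column heights now [5 10 10 9], max=10
Drop 7: J rot2 at col 1 lands with bottom-row=9; cleared 0 line(s) (total 1); column heights now [5 11 11 11], max=11

Answer: 1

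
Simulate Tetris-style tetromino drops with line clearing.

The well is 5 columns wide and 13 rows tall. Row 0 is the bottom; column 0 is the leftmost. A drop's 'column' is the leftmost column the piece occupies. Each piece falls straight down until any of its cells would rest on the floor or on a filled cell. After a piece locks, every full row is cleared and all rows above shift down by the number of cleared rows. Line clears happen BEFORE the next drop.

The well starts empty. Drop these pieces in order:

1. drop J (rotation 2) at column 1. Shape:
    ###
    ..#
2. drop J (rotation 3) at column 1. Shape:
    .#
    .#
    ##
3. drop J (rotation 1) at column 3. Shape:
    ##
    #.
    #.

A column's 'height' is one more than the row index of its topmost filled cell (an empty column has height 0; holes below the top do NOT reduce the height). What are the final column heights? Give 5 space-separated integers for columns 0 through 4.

Drop 1: J rot2 at col 1 lands with bottom-row=0; cleared 0 line(s) (total 0); column heights now [0 2 2 2 0], max=2
Drop 2: J rot3 at col 1 lands with bottom-row=2; cleared 0 line(s) (total 0); column heights now [0 3 5 2 0], max=5
Drop 3: J rot1 at col 3 lands with bottom-row=2; cleared 0 line(s) (total 0); column heights now [0 3 5 5 5], max=5

Answer: 0 3 5 5 5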